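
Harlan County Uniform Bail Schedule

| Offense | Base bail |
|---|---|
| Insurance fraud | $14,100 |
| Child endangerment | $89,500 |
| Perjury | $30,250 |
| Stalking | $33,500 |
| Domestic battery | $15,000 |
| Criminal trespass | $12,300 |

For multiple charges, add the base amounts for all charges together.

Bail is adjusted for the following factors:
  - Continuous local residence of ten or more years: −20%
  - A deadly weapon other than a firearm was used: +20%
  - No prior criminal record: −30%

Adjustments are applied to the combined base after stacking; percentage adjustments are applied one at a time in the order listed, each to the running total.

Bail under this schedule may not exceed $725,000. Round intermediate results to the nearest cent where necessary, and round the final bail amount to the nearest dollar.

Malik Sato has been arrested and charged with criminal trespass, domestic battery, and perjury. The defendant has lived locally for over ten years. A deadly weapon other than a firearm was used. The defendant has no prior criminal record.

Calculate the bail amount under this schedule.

Base amounts from the schedule: criminal trespass $12,300; domestic battery $15,000; perjury $30,250.
Stacking rule: sum of all bases. $12,300 + $15,000 + $30,250 = $57,550.
Continuous local residence of ten or more years (−20%): $57,550 × 0.8 = $46,040.
A deadly weapon other than a firearm was used (+20%): $46,040 × 1.2 = $55,248.
No prior criminal record (−30%): $55,248 × 0.7 = $38,673.60.
$38,673.60 is within the $725,000 maximum.
Rounded to the nearest dollar: $38,674.

$38,674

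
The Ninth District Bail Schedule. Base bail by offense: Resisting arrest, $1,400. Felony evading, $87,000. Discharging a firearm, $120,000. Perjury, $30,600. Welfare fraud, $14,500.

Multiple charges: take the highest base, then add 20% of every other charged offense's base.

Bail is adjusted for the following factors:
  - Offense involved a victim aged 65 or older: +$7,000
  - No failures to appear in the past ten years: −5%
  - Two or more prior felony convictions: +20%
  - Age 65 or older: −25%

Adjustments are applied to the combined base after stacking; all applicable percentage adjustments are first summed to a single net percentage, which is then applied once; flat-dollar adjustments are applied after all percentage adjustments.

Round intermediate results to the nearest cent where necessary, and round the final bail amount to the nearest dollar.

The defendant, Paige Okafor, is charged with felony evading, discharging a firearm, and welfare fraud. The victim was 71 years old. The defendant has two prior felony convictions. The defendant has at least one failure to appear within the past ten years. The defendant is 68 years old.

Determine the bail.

$140,285

Base amounts from the schedule: felony evading $87,000; discharging a firearm $120,000; welfare fraud $14,500.
Stacking rule: highest base plus 20% of each additional charge. Highest is discharging a firearm at $120,000. Additional: $87,000 × 20% = $17,400; $14,500 × 20% = $2,900. Combined base = $120,000 + $20,300 = $140,300.
Net percentage adjustment: +20% −25% = −5%. $140,300 × 0.95 = $133,285.
Offense involved a victim aged 65 or older (+$7,000 flat): $133,285 + $7,000 = $140,285.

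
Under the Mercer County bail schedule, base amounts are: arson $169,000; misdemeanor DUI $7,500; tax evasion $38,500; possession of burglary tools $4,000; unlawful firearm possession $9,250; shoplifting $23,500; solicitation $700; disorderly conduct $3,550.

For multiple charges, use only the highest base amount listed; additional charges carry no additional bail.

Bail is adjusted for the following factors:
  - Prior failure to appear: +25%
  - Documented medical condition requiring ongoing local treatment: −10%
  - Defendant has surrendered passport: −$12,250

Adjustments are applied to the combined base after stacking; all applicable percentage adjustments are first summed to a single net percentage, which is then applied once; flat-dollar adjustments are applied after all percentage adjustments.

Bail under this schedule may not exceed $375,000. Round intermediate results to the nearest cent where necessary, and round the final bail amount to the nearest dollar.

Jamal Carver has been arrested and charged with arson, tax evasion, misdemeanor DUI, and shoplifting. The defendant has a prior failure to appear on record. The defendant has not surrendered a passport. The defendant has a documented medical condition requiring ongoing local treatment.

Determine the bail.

Base amounts from the schedule: arson $169,000; tax evasion $38,500; misdemeanor DUI $7,500; shoplifting $23,500.
Stacking rule: use the highest base only. Highest is arson at $169,000. Combined base = $169,000.
Net percentage adjustment: +25% −10% = +15%. $169,000 × 1.15 = $194,350.
$194,350 is within the $375,000 maximum.

$194,350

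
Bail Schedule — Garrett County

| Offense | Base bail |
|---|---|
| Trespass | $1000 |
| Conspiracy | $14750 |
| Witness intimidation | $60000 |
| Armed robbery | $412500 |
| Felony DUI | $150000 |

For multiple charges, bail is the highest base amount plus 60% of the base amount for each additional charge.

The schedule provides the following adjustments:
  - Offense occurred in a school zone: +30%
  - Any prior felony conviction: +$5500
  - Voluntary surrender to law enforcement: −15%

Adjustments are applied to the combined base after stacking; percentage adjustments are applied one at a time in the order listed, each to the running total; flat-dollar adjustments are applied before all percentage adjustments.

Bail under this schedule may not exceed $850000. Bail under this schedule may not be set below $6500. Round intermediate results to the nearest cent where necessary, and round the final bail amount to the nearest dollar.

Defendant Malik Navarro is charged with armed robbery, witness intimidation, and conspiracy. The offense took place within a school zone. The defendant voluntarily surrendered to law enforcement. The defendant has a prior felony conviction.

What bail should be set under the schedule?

$511449

Base amounts from the schedule: armed robbery $412500; witness intimidation $60000; conspiracy $14750.
Stacking rule: highest base plus 60% of each additional charge. Highest is armed robbery at $412500. Additional: $60000 × 60% = $36000; $14750 × 60% = $8850. Combined base = $412500 + $44850 = $457350.
Any prior felony conviction (+$5500 flat): $457350 + $5500 = $462850.
Offense occurred in a school zone (+30%): $462850 × 1.3 = $601705.
Voluntary surrender to law enforcement (−15%): $601705 × 0.85 = $511449.25.
$511449.25 is within the $850000 maximum.
$511449.25 is at or above the $6500 minimum.
Rounded to the nearest dollar: $511449.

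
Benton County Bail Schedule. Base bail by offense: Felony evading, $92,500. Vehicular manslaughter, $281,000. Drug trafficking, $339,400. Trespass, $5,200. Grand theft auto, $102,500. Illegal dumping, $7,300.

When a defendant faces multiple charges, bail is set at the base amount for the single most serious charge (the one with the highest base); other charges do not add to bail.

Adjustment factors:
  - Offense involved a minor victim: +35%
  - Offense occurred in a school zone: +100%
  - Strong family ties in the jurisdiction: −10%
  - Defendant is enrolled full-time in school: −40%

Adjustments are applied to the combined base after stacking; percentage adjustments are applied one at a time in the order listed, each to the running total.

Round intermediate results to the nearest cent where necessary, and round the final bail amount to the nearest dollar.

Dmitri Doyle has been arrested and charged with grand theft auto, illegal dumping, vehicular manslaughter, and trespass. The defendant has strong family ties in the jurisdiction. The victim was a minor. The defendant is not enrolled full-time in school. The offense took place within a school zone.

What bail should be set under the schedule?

$682,830

Base amounts from the schedule: grand theft auto $102,500; illegal dumping $7,300; vehicular manslaughter $281,000; trespass $5,200.
Stacking rule: use the highest base only. Highest is vehicular manslaughter at $281,000. Combined base = $281,000.
Offense involved a minor victim (+35%): $281,000 × 1.35 = $379,350.
Offense occurred in a school zone (+100%): $379,350 × 2 = $758,700.
Strong family ties in the jurisdiction (−10%): $758,700 × 0.9 = $682,830.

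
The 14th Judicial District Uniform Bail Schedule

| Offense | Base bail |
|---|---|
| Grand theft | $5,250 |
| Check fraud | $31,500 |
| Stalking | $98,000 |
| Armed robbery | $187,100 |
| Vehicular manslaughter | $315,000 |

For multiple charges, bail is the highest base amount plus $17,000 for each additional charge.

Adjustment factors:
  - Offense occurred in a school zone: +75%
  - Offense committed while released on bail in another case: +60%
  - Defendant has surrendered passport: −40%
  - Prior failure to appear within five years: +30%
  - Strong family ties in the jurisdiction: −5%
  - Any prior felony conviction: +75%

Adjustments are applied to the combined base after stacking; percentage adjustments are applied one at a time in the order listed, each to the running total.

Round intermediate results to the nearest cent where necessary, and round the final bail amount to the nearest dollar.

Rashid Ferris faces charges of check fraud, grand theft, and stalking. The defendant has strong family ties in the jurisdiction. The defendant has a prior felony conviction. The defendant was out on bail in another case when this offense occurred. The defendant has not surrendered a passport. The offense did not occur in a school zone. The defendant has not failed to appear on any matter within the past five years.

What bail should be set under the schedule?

$351,120

Base amounts from the schedule: check fraud $31,500; grand theft $5,250; stalking $98,000.
Stacking rule: highest base plus $17,000 per additional charge. Highest is stalking at $98,000; 2 additional charges → +$34,000. Combined base = $132,000.
Offense committed while released on bail in another case (+60%): $132,000 × 1.6 = $211,200.
Strong family ties in the jurisdiction (−5%): $211,200 × 0.95 = $200,640.
Any prior felony conviction (+75%): $200,640 × 1.75 = $351,120.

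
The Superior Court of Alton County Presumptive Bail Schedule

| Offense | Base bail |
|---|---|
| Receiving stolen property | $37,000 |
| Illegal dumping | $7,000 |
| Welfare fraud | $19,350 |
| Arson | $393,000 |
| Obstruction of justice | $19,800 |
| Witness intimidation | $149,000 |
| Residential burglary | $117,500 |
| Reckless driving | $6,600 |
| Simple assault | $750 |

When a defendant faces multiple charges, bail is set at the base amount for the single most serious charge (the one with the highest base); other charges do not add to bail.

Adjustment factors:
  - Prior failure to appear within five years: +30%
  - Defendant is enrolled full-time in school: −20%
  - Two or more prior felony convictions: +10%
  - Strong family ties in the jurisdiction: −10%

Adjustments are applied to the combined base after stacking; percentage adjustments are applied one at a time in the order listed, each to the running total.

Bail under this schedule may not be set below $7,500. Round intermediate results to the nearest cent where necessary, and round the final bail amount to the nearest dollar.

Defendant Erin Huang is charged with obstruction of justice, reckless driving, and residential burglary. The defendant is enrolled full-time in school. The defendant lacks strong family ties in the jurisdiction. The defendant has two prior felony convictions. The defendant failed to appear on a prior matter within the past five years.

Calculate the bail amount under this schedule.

$134,420

Base amounts from the schedule: obstruction of justice $19,800; reckless driving $6,600; residential burglary $117,500.
Stacking rule: use the highest base only. Highest is residential burglary at $117,500. Combined base = $117,500.
Prior failure to appear within five years (+30%): $117,500 × 1.3 = $152,750.
Defendant is enrolled full-time in school (−20%): $152,750 × 0.8 = $122,200.
Two or more prior felony convictions (+10%): $122,200 × 1.1 = $134,420.
$134,420 is at or above the $7,500 minimum.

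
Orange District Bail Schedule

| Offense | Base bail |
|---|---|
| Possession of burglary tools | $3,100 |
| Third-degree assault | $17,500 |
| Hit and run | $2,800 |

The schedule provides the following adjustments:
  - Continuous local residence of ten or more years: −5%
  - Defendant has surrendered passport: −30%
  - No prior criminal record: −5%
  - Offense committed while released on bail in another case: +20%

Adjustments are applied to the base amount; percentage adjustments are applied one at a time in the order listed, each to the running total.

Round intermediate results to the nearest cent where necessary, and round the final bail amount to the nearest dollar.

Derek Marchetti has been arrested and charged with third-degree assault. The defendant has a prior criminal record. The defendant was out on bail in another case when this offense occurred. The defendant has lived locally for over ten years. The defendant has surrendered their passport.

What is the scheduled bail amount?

$13,965

Base amounts from the schedule: third-degree assault $17,500.
Single charge. Combined base = $17,500.
Continuous local residence of ten or more years (−5%): $17,500 × 0.95 = $16,625.
Defendant has surrendered passport (−30%): $16,625 × 0.7 = $11,637.50.
Offense committed while released on bail in another case (+20%): $11,637.50 × 1.2 = $13,965.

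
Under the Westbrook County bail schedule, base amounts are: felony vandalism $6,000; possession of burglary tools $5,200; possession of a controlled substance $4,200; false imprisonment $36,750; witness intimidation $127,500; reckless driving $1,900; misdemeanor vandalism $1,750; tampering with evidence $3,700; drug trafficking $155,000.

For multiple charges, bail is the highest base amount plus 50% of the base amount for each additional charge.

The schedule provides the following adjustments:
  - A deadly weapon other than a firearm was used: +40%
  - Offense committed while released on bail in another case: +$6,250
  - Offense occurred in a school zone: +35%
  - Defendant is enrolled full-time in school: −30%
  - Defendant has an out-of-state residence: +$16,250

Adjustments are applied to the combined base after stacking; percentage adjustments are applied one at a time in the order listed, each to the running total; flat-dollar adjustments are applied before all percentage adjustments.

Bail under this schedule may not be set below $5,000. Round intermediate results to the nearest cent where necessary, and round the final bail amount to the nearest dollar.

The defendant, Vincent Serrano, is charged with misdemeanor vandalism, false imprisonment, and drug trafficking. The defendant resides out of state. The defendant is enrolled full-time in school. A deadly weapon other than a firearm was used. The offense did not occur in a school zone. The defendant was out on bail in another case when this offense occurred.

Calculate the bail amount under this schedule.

Base amounts from the schedule: misdemeanor vandalism $1,750; false imprisonment $36,750; drug trafficking $155,000.
Stacking rule: highest base plus 50% of each additional charge. Highest is drug trafficking at $155,000. Additional: $1,750 × 50% = $875; $36,750 × 50% = $18,375. Combined base = $155,000 + $19,250 = $174,250.
Offense committed while released on bail in another case (+$6,250 flat): $174,250 + $6,250 = $180,500.
Defendant has an out-of-state residence (+$16,250 flat): $180,500 + $16,250 = $196,750.
A deadly weapon other than a firearm was used (+40%): $196,750 × 1.4 = $275,450.
Defendant is enrolled full-time in school (−30%): $275,450 × 0.7 = $192,815.
$192,815 is at or above the $5,000 minimum.

$192,815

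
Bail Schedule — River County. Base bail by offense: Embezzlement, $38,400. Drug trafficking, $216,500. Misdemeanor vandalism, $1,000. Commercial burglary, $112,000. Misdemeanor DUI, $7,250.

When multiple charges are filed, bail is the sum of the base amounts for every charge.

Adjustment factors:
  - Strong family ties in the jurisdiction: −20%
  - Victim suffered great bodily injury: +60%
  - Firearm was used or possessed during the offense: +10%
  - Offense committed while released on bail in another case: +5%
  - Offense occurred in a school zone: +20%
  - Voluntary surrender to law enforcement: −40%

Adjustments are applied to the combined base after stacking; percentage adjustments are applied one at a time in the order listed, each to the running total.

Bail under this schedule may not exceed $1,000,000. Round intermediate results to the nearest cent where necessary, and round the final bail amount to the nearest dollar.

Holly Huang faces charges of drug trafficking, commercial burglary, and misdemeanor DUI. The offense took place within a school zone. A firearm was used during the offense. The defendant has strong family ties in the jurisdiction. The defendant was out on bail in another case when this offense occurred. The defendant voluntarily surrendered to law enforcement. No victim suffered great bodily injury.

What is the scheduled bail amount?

$223,368

Base amounts from the schedule: drug trafficking $216,500; commercial burglary $112,000; misdemeanor DUI $7,250.
Stacking rule: sum of all bases. $216,500 + $112,000 + $7,250 = $335,750.
Strong family ties in the jurisdiction (−20%): $335,750 × 0.8 = $268,600.
Firearm was used or possessed during the offense (+10%): $268,600 × 1.1 = $295,460.
Offense committed while released on bail in another case (+5%): $295,460 × 1.05 = $310,233.
Offense occurred in a school zone (+20%): $310,233 × 1.2 = $372,279.60.
Voluntary surrender to law enforcement (−40%): $372,279.60 × 0.6 = $223,367.76.
$223,367.76 is within the $1,000,000 maximum.
Rounded to the nearest dollar: $223,368.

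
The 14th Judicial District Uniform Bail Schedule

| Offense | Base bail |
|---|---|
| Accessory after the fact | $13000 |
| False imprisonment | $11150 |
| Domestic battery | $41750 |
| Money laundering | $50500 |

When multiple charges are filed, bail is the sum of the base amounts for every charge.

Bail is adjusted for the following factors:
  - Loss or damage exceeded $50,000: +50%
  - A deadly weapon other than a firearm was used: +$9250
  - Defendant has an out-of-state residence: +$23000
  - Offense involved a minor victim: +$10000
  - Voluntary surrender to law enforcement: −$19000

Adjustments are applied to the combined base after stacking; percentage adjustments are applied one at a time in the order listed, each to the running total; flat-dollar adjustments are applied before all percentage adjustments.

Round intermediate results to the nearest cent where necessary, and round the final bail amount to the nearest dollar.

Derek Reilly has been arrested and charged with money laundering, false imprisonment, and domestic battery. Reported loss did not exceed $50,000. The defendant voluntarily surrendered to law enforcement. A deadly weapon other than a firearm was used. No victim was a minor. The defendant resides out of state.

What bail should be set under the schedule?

$116650

Base amounts from the schedule: money laundering $50500; false imprisonment $11150; domestic battery $41750.
Stacking rule: sum of all bases. $50500 + $11150 + $41750 = $103400.
A deadly weapon other than a firearm was used (+$9250 flat): $103400 + $9250 = $112650.
Defendant has an out-of-state residence (+$23000 flat): $112650 + $23000 = $135650.
Voluntary surrender to law enforcement (−$19000 flat): $135650 − $19000 = $116650.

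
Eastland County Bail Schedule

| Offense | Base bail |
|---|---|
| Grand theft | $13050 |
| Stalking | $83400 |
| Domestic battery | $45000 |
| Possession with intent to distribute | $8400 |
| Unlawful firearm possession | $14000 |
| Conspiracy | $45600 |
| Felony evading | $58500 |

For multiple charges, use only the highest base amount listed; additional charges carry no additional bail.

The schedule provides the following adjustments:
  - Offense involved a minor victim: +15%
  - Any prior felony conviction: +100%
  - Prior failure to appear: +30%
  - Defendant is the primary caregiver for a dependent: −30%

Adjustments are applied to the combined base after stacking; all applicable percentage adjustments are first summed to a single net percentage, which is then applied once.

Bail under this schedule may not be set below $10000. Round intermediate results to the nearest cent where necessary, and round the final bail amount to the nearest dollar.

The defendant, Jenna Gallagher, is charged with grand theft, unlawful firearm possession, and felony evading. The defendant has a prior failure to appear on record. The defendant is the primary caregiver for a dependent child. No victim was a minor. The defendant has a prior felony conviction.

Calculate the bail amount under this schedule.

Base amounts from the schedule: grand theft $13050; unlawful firearm possession $14000; felony evading $58500.
Stacking rule: use the highest base only. Highest is felony evading at $58500. Combined base = $58500.
Net percentage adjustment: +100% +30% −30% = +100%. $58500 × 2 = $117000.
$117000 is at or above the $10000 minimum.

$117000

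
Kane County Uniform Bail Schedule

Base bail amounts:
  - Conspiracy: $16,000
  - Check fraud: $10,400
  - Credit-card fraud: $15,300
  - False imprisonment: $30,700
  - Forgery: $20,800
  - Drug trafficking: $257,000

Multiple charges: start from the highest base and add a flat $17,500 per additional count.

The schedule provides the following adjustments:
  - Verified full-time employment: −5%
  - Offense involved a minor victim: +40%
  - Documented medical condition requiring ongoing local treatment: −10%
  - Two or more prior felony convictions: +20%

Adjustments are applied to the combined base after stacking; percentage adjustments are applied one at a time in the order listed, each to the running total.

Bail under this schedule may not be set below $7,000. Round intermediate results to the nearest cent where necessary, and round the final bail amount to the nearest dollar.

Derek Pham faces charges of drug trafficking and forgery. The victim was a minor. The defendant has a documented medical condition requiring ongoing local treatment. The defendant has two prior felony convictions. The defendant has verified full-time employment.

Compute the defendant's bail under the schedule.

$394,292

Base amounts from the schedule: drug trafficking $257,000; forgery $20,800.
Stacking rule: highest base plus $17,500 per additional charge. Highest is drug trafficking at $257,000; 1 additional charge → +$17,500. Combined base = $274,500.
Verified full-time employment (−5%): $274,500 × 0.95 = $260,775.
Offense involved a minor victim (+40%): $260,775 × 1.4 = $365,085.
Documented medical condition requiring ongoing local treatment (−10%): $365,085 × 0.9 = $328,576.50.
Two or more prior felony convictions (+20%): $328,576.50 × 1.2 = $394,291.80.
$394,291.80 is at or above the $7,000 minimum.
Rounded to the nearest dollar: $394,292.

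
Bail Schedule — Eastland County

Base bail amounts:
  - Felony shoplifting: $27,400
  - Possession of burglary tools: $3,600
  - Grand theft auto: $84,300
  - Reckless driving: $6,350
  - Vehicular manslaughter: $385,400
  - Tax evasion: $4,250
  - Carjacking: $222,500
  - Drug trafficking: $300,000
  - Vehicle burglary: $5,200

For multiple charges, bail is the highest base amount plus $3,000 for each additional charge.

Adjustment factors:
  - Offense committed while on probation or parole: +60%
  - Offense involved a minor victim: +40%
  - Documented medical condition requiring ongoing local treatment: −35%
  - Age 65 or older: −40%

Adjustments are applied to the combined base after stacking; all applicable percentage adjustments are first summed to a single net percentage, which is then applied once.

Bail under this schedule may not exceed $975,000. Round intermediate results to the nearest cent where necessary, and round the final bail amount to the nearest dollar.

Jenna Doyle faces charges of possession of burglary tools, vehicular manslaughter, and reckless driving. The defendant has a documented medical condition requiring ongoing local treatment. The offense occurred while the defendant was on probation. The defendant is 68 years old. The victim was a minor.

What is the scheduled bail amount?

$489,250

Base amounts from the schedule: possession of burglary tools $3,600; vehicular manslaughter $385,400; reckless driving $6,350.
Stacking rule: highest base plus $3,000 per additional charge. Highest is vehicular manslaughter at $385,400; 2 additional charges → +$6,000. Combined base = $391,400.
Net percentage adjustment: +60% +40% −35% −40% = +25%. $391,400 × 1.25 = $489,250.
$489,250 is within the $975,000 maximum.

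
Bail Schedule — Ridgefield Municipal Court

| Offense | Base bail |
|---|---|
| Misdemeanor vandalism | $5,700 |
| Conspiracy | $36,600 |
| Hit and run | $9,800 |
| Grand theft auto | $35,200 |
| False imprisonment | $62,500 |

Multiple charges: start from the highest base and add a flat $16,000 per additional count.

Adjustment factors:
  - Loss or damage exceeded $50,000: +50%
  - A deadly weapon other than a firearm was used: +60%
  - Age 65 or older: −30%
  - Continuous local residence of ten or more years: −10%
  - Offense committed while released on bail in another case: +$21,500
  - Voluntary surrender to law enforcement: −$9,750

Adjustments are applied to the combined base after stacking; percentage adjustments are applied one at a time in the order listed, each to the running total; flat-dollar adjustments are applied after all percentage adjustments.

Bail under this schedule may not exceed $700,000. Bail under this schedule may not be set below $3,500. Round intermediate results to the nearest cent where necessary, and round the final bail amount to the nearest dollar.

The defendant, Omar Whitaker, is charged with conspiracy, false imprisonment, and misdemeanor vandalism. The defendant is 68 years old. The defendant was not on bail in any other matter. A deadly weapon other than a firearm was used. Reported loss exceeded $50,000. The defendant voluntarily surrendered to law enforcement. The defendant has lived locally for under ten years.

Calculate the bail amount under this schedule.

$149,010

Base amounts from the schedule: conspiracy $36,600; false imprisonment $62,500; misdemeanor vandalism $5,700.
Stacking rule: highest base plus $16,000 per additional charge. Highest is false imprisonment at $62,500; 2 additional charges → +$32,000. Combined base = $94,500.
Loss or damage exceeded $50,000 (+50%): $94,500 × 1.5 = $141,750.
A deadly weapon other than a firearm was used (+60%): $141,750 × 1.6 = $226,800.
Age 65 or older (−30%): $226,800 × 0.7 = $158,760.
Voluntary surrender to law enforcement (−$9,750 flat): $158,760 − $9,750 = $149,010.
$149,010 is within the $700,000 maximum.
$149,010 is at or above the $3,500 minimum.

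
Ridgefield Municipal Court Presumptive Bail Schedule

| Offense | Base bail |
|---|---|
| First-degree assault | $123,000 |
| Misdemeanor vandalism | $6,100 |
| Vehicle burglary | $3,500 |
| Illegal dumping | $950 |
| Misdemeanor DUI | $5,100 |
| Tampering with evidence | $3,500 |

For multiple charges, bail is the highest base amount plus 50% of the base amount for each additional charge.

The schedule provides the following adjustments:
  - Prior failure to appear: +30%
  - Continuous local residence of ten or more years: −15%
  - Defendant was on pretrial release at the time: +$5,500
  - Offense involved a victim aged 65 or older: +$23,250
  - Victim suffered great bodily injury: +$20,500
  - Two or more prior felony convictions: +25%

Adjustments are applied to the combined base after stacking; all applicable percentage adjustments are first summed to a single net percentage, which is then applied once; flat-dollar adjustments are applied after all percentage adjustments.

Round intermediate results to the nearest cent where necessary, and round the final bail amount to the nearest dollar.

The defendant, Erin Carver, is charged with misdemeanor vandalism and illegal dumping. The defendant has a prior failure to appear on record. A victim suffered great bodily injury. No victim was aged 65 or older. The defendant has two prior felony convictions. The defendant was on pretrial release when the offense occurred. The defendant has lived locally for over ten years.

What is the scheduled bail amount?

$35,205

Base amounts from the schedule: misdemeanor vandalism $6,100; illegal dumping $950.
Stacking rule: highest base plus 50% of each additional charge. Highest is misdemeanor vandalism at $6,100. Additional: $950 × 50% = $475. Combined base = $6,100 + $475 = $6,575.
Net percentage adjustment: +30% −15% +25% = +40%. $6,575 × 1.4 = $9,205.
Defendant was on pretrial release at the time (+$5,500 flat): $9,205 + $5,500 = $14,705.
Victim suffered great bodily injury (+$20,500 flat): $14,705 + $20,500 = $35,205.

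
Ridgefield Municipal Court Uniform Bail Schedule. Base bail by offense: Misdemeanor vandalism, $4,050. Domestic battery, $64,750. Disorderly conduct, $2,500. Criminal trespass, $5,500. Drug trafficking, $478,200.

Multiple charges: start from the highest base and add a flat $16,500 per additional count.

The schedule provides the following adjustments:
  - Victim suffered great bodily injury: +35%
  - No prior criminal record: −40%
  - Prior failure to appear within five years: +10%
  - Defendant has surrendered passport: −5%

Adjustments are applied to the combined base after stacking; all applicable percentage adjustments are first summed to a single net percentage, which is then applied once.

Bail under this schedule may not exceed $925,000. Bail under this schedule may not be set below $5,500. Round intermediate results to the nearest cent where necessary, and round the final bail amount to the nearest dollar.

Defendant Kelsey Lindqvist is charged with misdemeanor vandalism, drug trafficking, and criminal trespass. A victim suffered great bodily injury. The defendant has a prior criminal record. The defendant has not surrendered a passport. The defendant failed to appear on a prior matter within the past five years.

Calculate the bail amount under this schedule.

Base amounts from the schedule: misdemeanor vandalism $4,050; drug trafficking $478,200; criminal trespass $5,500.
Stacking rule: highest base plus $16,500 per additional charge. Highest is drug trafficking at $478,200; 2 additional charges → +$33,000. Combined base = $511,200.
Net percentage adjustment: +35% +10% = +45%. $511,200 × 1.45 = $741,240.
$741,240 is within the $925,000 maximum.
$741,240 is at or above the $5,500 minimum.

$741,240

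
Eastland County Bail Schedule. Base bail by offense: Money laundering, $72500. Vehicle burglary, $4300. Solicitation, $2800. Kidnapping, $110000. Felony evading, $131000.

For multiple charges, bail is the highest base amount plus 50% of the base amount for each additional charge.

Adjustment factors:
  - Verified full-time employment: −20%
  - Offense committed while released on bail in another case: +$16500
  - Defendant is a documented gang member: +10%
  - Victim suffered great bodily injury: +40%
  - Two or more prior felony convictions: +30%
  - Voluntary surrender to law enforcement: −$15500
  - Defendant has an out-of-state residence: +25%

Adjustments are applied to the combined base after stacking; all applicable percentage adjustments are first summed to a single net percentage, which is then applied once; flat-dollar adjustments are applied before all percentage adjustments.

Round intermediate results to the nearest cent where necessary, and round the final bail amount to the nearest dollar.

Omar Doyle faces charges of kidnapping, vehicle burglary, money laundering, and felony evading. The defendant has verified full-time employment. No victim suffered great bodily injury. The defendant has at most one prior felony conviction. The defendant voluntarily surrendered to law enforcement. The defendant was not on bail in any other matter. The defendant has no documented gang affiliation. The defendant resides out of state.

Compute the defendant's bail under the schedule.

$219345

Base amounts from the schedule: kidnapping $110000; vehicle burglary $4300; money laundering $72500; felony evading $131000.
Stacking rule: highest base plus 50% of each additional charge. Highest is felony evading at $131000. Additional: $110000 × 50% = $55000; $4300 × 50% = $2150; $72500 × 50% = $36250. Combined base = $131000 + $93400 = $224400.
Voluntary surrender to law enforcement (−$15500 flat): $224400 − $15500 = $208900.
Net percentage adjustment: −20% +25% = +5%. $208900 × 1.05 = $219345.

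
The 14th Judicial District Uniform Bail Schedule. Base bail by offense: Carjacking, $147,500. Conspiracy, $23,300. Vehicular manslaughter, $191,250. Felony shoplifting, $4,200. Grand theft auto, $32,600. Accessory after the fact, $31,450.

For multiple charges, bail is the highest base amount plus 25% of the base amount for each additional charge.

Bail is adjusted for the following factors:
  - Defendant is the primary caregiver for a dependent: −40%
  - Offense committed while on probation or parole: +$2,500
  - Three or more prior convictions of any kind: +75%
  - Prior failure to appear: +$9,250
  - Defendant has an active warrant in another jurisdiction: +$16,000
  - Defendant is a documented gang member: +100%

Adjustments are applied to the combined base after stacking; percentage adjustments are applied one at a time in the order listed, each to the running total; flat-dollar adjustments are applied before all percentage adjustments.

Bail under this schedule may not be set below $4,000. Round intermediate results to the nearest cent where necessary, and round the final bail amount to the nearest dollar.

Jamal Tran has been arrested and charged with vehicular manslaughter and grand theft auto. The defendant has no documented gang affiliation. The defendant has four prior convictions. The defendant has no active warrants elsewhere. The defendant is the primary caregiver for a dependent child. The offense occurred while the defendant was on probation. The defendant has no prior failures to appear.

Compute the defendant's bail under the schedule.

Base amounts from the schedule: vehicular manslaughter $191,250; grand theft auto $32,600.
Stacking rule: highest base plus 25% of each additional charge. Highest is vehicular manslaughter at $191,250. Additional: $32,600 × 25% = $8,150. Combined base = $191,250 + $8,150 = $199,400.
Offense committed while on probation or parole (+$2,500 flat): $199,400 + $2,500 = $201,900.
Defendant is the primary caregiver for a dependent (−40%): $201,900 × 0.6 = $121,140.
Three or more prior convictions of any kind (+75%): $121,140 × 1.75 = $211,995.
$211,995 is at or above the $4,000 minimum.

$211,995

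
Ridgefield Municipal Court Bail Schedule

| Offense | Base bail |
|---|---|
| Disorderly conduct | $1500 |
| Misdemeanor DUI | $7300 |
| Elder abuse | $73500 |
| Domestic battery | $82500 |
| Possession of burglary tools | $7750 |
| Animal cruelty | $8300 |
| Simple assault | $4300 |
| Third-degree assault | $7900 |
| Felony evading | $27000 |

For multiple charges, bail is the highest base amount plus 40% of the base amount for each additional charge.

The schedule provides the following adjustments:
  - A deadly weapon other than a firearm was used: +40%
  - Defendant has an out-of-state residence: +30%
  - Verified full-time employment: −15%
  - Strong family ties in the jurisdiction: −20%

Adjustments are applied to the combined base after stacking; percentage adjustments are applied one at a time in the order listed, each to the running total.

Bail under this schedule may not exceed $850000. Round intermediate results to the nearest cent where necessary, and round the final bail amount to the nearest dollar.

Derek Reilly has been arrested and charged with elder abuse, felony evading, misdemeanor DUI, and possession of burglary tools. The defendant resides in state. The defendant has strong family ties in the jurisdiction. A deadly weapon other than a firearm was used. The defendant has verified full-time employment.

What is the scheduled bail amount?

$85985

Base amounts from the schedule: elder abuse $73500; felony evading $27000; misdemeanor DUI $7300; possession of burglary tools $7750.
Stacking rule: highest base plus 40% of each additional charge. Highest is elder abuse at $73500. Additional: $27000 × 40% = $10800; $7300 × 40% = $2920; $7750 × 40% = $3100. Combined base = $73500 + $16820 = $90320.
A deadly weapon other than a firearm was used (+40%): $90320 × 1.4 = $126448.
Verified full-time employment (−15%): $126448 × 0.85 = $107480.80.
Strong family ties in the jurisdiction (−20%): $107480.80 × 0.8 = $85984.64.
$85984.64 is within the $850000 maximum.
Rounded to the nearest dollar: $85985.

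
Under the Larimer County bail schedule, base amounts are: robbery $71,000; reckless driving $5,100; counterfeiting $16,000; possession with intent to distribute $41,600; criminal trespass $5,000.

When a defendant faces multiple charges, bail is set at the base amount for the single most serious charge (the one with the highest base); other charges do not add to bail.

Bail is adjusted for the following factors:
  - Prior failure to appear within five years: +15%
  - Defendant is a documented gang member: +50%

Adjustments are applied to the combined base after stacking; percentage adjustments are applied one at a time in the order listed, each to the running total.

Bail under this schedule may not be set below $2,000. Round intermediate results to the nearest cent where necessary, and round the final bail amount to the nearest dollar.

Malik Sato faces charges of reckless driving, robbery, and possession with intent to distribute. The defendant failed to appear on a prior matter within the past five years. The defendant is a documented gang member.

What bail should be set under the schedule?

Base amounts from the schedule: reckless driving $5,100; robbery $71,000; possession with intent to distribute $41,600.
Stacking rule: use the highest base only. Highest is robbery at $71,000. Combined base = $71,000.
Prior failure to appear within five years (+15%): $71,000 × 1.15 = $81,650.
Defendant is a documented gang member (+50%): $81,650 × 1.5 = $122,475.
$122,475 is at or above the $2,000 minimum.

$122,475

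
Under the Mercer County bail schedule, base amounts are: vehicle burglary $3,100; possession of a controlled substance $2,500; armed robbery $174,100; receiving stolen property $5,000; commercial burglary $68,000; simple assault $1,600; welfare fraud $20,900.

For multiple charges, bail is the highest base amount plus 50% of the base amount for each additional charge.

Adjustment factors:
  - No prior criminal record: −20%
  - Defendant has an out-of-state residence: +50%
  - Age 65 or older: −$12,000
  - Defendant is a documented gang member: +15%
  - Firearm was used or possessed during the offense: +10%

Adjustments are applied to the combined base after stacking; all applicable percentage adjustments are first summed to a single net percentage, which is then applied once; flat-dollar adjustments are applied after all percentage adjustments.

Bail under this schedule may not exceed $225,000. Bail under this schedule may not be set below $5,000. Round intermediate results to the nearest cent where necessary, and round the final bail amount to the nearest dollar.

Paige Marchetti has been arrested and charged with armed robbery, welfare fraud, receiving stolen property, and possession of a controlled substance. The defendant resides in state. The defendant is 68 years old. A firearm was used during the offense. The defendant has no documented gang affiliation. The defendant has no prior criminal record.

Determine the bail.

Base amounts from the schedule: armed robbery $174,100; welfare fraud $20,900; receiving stolen property $5,000; possession of a controlled substance $2,500.
Stacking rule: highest base plus 50% of each additional charge. Highest is armed robbery at $174,100. Additional: $20,900 × 50% = $10,450; $5,000 × 50% = $2,500; $2,500 × 50% = $1,250. Combined base = $174,100 + $14,200 = $188,300.
Net percentage adjustment: −20% +10% = −10%. $188,300 × 0.9 = $169,470.
Age 65 or older (−$12,000 flat): $169,470 − $12,000 = $157,470.
$157,470 is within the $225,000 maximum.
$157,470 is at or above the $5,000 minimum.

$157,470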